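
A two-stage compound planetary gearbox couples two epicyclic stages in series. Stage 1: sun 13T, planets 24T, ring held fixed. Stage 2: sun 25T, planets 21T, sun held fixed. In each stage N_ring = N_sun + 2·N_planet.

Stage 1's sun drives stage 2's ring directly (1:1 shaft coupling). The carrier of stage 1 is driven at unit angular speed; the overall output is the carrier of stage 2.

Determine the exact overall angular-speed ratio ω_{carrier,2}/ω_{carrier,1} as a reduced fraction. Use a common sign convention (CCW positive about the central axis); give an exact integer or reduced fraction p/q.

2479/598

Stage 1: N_ring = 13 + 2·24 = 61
Stage 1: 13(ω_s−ω_c) = −61(ω_r−ω_c),  ω_r=0, ω_c=1
Stage 1: ω_s = 1 − (61/13)(0−1) = 74/13
  ⇒ ω_s¹/ω_c¹ = 74/13
Stage 2: N_ring = 25 + 2·21 = 67
Stage 2: 25(ω_s−ω_c) = −67(ω_r−ω_c),  ω_s=0, ω_r=1
Stage 2: 25(0−ω_c) = −67(1−ω_c)  ⇒  92ω_c = 67  ⇒  ω_c = 67/92
  ⇒ ω_c²/ω_r² = 67/92
Coupling ω_r² = ω_s¹ ⇒ overall = 74/13 × 67/92 = 2479/598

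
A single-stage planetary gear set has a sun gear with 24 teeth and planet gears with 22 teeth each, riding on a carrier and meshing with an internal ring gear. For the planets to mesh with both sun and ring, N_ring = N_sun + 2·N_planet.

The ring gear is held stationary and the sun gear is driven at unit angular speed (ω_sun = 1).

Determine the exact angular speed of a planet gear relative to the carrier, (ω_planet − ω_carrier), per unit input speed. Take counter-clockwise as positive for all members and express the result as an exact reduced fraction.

-204/253

N_ring = 24 + 2·22 = 68
24(ω_s−ω_c) = −68(ω_r−ω_c),  ω_r=0, ω_s=1
24(1−ω_c) = −68(0−ω_c)  ⇒  92ω_c = 24  ⇒  ω_c = 6/23
sun–planet: 24·(1−6/23) = −22·(ω_p−ω_c)  ⇒  ω_p−ω_c = −(24/22)·(17/23) = -204/253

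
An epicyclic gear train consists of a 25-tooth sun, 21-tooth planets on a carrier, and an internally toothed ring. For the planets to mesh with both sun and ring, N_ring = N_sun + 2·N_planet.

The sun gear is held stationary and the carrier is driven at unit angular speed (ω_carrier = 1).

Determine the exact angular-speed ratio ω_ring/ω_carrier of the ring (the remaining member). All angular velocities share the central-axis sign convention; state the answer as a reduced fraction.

N_ring = 25 + 2·21 = 67
25(ω_s−ω_c) = −67(ω_r−ω_c),  ω_s=0, ω_c=1
ω_r = 1 − (25/67)(0−1) = 92/67
ω_r/ω_c = 92/67

92/67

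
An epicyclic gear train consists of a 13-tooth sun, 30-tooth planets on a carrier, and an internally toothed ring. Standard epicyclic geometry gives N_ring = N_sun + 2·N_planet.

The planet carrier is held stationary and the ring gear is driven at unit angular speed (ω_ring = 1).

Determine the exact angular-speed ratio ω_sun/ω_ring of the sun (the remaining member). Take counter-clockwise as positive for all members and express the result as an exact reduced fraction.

-73/13

N_ring = 13 + 2·30 = 73
13(ω_s−ω_c) = −73(ω_r−ω_c),  ω_c=0, ω_r=1
ω_s = 0 − (73/13)(1−0) = -73/13
ω_s/ω_r = -73/13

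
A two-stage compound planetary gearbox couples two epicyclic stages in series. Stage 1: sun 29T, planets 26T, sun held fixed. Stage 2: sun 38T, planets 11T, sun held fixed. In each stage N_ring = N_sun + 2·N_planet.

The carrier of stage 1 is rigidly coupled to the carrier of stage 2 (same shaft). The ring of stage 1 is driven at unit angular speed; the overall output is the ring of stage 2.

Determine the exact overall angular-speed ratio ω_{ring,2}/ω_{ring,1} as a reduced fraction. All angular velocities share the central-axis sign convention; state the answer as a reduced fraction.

1323/1100

Stage 1: N_ring = 29 + 2·26 = 81
Stage 1: 29(ω_s−ω_c) = −81(ω_r−ω_c),  ω_s=0, ω_r=1
Stage 1: 29(0−ω_c) = −81(1−ω_c)  ⇒  110ω_c = 81  ⇒  ω_c = 81/110
  ⇒ ω_c¹/ω_r¹ = 81/110
Stage 2: N_ring = 38 + 2·11 = 60
Stage 2: 38(ω_s−ω_c) = −60(ω_r−ω_c),  ω_s=0, ω_c=1
Stage 2: ω_r = 1 − (38/60)(0−1) = 49/30
  ⇒ ω_r²/ω_c² = 49/30
Coupling ω_c² = ω_c¹ ⇒ overall = 81/110 × 49/30 = 1323/1100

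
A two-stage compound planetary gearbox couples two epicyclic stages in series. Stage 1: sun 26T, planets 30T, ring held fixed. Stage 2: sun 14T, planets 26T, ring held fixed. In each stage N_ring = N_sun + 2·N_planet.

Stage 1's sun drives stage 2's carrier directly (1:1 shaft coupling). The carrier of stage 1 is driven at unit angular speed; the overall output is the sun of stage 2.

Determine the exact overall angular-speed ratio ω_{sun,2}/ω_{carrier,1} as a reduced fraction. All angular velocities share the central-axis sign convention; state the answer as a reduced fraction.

320/13

Stage 1: N_ring = 26 + 2·30 = 86
Stage 1: 26(ω_s−ω_c) = −86(ω_r−ω_c),  ω_r=0, ω_c=1
Stage 1: ω_s = 1 − (86/26)(0−1) = 56/13
  ⇒ ω_s¹/ω_c¹ = 56/13
Stage 2: N_ring = 14 + 2·26 = 66
Stage 2: 14(ω_s−ω_c) = −66(ω_r−ω_c),  ω_r=0, ω_c=1
Stage 2: ω_s = 1 − (66/14)(0−1) = 40/7
  ⇒ ω_s²/ω_c² = 40/7
Coupling ω_c² = ω_s¹ ⇒ overall = 56/13 × 40/7 = 320/13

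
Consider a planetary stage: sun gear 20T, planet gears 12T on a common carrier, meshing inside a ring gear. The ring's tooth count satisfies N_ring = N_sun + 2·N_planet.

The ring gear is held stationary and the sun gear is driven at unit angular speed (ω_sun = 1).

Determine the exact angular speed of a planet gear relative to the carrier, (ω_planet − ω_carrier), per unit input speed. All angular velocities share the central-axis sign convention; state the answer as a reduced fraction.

N_ring = 20 + 2·12 = 44
20(ω_s−ω_c) = −44(ω_r−ω_c),  ω_r=0, ω_s=1
20(1−ω_c) = −44(0−ω_c)  ⇒  64ω_c = 20  ⇒  ω_c = 5/16
sun–planet: 20·(1−5/16) = −12·(ω_p−ω_c)  ⇒  ω_p−ω_c = −(20/12)·(11/16) = -55/48

-55/48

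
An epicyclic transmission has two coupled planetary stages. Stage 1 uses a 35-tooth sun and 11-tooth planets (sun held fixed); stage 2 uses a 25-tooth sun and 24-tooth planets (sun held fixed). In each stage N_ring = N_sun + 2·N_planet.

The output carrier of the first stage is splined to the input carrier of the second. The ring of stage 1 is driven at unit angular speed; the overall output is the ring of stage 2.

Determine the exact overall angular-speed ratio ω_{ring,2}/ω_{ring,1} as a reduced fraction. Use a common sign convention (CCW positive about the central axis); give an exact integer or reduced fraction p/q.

2793/3358

Stage 1: N_ring = 35 + 2·11 = 57
Stage 1: 35(ω_s−ω_c) = −57(ω_r−ω_c),  ω_s=0, ω_r=1
Stage 1: 35(0−ω_c) = −57(1−ω_c)  ⇒  92ω_c = 57  ⇒  ω_c = 57/92
  ⇒ ω_c¹/ω_r¹ = 57/92
Stage 2: N_ring = 25 + 2·24 = 73
Stage 2: 25(ω_s−ω_c) = −73(ω_r−ω_c),  ω_s=0, ω_c=1
Stage 2: ω_r = 1 − (25/73)(0−1) = 98/73
  ⇒ ω_r²/ω_c² = 98/73
Coupling ω_c² = ω_c¹ ⇒ overall = 57/92 × 98/73 = 2793/3358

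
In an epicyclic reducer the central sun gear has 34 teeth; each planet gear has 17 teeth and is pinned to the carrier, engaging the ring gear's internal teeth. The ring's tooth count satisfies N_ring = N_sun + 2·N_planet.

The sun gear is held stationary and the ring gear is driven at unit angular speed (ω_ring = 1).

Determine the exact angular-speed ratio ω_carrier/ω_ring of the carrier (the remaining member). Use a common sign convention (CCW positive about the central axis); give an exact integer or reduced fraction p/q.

2/3

N_ring = 34 + 2·17 = 68
34(ω_s−ω_c) = −68(ω_r−ω_c),  ω_s=0, ω_r=1
34(0−ω_c) = −68(1−ω_c)  ⇒  102ω_c = 68  ⇒  ω_c = 2/3
ω_c/ω_r = 2/3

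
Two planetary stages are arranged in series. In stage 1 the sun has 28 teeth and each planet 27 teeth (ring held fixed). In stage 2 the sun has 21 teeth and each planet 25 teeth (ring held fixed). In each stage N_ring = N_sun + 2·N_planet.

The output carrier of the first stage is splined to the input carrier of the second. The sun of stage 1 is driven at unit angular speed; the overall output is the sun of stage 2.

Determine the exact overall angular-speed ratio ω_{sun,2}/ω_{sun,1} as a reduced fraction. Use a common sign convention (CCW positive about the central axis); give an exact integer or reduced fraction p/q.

Stage 1: N_ring = 28 + 2·27 = 82
Stage 1: 28(ω_s−ω_c) = −82(ω_r−ω_c),  ω_r=0, ω_s=1
Stage 1: 28(1−ω_c) = −82(0−ω_c)  ⇒  110ω_c = 28  ⇒  ω_c = 14/55
  ⇒ ω_c¹/ω_s¹ = 14/55
Stage 2: N_ring = 21 + 2·25 = 71
Stage 2: 21(ω_s−ω_c) = −71(ω_r−ω_c),  ω_r=0, ω_c=1
Stage 2: ω_s = 1 − (71/21)(0−1) = 92/21
  ⇒ ω_s²/ω_c² = 92/21
Coupling ω_c² = ω_c¹ ⇒ overall = 14/55 × 92/21 = 184/165

184/165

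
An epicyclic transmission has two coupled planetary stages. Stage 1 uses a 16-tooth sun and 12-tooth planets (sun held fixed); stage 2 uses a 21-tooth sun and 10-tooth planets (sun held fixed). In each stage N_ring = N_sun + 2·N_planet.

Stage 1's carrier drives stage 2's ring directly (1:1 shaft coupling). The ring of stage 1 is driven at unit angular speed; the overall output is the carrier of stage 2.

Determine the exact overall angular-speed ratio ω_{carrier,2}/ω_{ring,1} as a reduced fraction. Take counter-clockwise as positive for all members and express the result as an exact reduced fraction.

Stage 1: N_ring = 16 + 2·12 = 40
Stage 1: 16(ω_s−ω_c) = −40(ω_r−ω_c),  ω_s=0, ω_r=1
Stage 1: 16(0−ω_c) = −40(1−ω_c)  ⇒  56ω_c = 40  ⇒  ω_c = 5/7
  ⇒ ω_c¹/ω_r¹ = 5/7
Stage 2: N_ring = 21 + 2·10 = 41
Stage 2: 21(ω_s−ω_c) = −41(ω_r−ω_c),  ω_s=0, ω_r=1
Stage 2: 21(0−ω_c) = −41(1−ω_c)  ⇒  62ω_c = 41  ⇒  ω_c = 41/62
  ⇒ ω_c²/ω_r² = 41/62
Coupling ω_r² = ω_c¹ ⇒ overall = 5/7 × 41/62 = 205/434

205/434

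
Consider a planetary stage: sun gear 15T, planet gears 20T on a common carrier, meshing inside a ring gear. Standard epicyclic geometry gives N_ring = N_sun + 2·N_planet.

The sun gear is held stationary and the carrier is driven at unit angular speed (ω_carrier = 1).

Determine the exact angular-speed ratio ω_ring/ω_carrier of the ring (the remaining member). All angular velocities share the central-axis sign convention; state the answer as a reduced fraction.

14/11

N_ring = 15 + 2·20 = 55
15(ω_s−ω_c) = −55(ω_r−ω_c),  ω_s=0, ω_c=1
ω_r = 1 − (15/55)(0−1) = 14/11
ω_r/ω_c = 14/11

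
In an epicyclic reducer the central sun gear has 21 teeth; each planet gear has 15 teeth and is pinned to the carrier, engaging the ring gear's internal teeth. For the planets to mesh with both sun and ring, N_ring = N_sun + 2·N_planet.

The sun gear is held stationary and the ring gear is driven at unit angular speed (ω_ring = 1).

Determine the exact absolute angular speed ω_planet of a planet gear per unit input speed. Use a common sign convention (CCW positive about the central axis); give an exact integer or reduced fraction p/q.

17/10

N_ring = 21 + 2·15 = 51
21(ω_s−ω_c) = −51(ω_r−ω_c),  ω_s=0, ω_r=1
21(0−ω_c) = −51(1−ω_c)  ⇒  72ω_c = 51  ⇒  ω_c = 17/24
sun–planet: 21·(0−17/24) = −15·(ω_p−ω_c)  ⇒  ω_p−ω_c = −(21/15)·(-17/24) = 119/120
ω_p = 17/24 + 119/120 = 17/10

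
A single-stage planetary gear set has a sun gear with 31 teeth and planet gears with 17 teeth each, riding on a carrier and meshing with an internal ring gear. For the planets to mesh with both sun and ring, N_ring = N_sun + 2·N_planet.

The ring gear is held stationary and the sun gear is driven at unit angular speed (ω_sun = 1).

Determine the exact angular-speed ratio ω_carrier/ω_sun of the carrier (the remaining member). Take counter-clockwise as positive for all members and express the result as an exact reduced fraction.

N_ring = 31 + 2·17 = 65
31(ω_s−ω_c) = −65(ω_r−ω_c),  ω_r=0, ω_s=1
31(1−ω_c) = −65(0−ω_c)  ⇒  96ω_c = 31  ⇒  ω_c = 31/96
ω_c/ω_s = 31/96

31/96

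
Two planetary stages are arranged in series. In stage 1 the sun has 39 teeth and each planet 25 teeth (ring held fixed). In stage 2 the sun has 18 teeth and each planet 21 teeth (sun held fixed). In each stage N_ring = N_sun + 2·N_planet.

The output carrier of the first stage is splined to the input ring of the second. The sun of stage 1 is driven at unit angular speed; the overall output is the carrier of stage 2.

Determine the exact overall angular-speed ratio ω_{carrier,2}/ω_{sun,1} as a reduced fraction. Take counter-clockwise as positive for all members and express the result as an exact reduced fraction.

Stage 1: N_ring = 39 + 2·25 = 89
Stage 1: 39(ω_s−ω_c) = −89(ω_r−ω_c),  ω_r=0, ω_s=1
Stage 1: 39(1−ω_c) = −89(0−ω_c)  ⇒  128ω_c = 39  ⇒  ω_c = 39/128
  ⇒ ω_c¹/ω_s¹ = 39/128
Stage 2: N_ring = 18 + 2·21 = 60
Stage 2: 18(ω_s−ω_c) = −60(ω_r−ω_c),  ω_s=0, ω_r=1
Stage 2: 18(0−ω_c) = −60(1−ω_c)  ⇒  78ω_c = 60  ⇒  ω_c = 10/13
  ⇒ ω_c²/ω_r² = 10/13
Coupling ω_r² = ω_c¹ ⇒ overall = 39/128 × 10/13 = 15/64

15/64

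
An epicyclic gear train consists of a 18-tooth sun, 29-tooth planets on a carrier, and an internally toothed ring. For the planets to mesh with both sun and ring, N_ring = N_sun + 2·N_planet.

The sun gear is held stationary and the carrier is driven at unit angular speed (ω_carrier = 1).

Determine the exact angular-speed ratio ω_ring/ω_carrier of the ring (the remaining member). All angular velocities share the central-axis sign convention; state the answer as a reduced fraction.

N_ring = 18 + 2·29 = 76
18(ω_s−ω_c) = −76(ω_r−ω_c),  ω_s=0, ω_c=1
ω_r = 1 − (18/76)(0−1) = 47/38
ω_r/ω_c = 47/38

47/38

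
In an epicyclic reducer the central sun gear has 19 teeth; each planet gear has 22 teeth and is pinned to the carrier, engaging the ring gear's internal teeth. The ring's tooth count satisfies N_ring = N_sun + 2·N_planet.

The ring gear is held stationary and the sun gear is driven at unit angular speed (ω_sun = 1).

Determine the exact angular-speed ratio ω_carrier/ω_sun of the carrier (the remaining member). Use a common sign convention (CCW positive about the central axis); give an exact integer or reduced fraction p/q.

19/82

N_ring = 19 + 2·22 = 63
19(ω_s−ω_c) = −63(ω_r−ω_c),  ω_r=0, ω_s=1
19(1−ω_c) = −63(0−ω_c)  ⇒  82ω_c = 19  ⇒  ω_c = 19/82
ω_c/ω_s = 19/82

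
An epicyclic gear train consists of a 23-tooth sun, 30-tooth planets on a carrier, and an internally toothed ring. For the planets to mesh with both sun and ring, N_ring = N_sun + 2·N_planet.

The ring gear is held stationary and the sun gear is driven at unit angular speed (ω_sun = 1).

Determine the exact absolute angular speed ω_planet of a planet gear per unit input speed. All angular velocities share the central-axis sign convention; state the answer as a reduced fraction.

N_ring = 23 + 2·30 = 83
23(ω_s−ω_c) = −83(ω_r−ω_c),  ω_r=0, ω_s=1
23(1−ω_c) = −83(0−ω_c)  ⇒  106ω_c = 23  ⇒  ω_c = 23/106
sun–planet: 23·(1−23/106) = −30·(ω_p−ω_c)  ⇒  ω_p−ω_c = −(23/30)·(83/106) = -1909/3180
ω_p = 23/106 − 1909/3180 = -23/60

-23/60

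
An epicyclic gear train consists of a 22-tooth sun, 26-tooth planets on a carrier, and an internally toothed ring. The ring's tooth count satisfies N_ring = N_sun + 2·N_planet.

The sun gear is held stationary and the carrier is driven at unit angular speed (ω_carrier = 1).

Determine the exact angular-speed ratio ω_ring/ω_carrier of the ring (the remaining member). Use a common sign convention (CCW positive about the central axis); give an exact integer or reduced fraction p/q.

N_ring = 22 + 2·26 = 74
22(ω_s−ω_c) = −74(ω_r−ω_c),  ω_s=0, ω_c=1
ω_r = 1 − (22/74)(0−1) = 48/37
ω_r/ω_c = 48/37

48/37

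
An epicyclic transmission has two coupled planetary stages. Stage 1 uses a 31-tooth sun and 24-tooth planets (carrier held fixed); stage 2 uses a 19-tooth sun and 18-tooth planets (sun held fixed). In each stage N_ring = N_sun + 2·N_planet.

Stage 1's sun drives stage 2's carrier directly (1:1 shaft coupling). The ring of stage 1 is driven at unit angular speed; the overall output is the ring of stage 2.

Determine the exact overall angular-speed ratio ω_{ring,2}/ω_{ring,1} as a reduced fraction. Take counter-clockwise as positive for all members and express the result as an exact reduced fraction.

-5846/1705

Stage 1: N_ring = 31 + 2·24 = 79
Stage 1: 31(ω_s−ω_c) = −79(ω_r−ω_c),  ω_c=0, ω_r=1
Stage 1: ω_s = 0 − (79/31)(1−0) = -79/31
  ⇒ ω_s¹/ω_r¹ = -79/31
Stage 2: N_ring = 19 + 2·18 = 55
Stage 2: 19(ω_s−ω_c) = −55(ω_r−ω_c),  ω_s=0, ω_c=1
Stage 2: ω_r = 1 − (19/55)(0−1) = 74/55
  ⇒ ω_r²/ω_c² = 74/55
Coupling ω_c² = ω_s¹ ⇒ overall = -79/31 × 74/55 = -5846/1705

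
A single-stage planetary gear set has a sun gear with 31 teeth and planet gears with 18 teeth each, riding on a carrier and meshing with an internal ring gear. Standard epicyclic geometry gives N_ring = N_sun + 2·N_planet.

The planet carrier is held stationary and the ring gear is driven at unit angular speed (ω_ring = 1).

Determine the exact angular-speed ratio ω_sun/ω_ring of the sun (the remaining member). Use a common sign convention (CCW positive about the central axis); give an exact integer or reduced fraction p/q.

N_ring = 31 + 2·18 = 67
31(ω_s−ω_c) = −67(ω_r−ω_c),  ω_c=0, ω_r=1
ω_s = 0 − (67/31)(1−0) = -67/31
ω_s/ω_r = -67/31

-67/31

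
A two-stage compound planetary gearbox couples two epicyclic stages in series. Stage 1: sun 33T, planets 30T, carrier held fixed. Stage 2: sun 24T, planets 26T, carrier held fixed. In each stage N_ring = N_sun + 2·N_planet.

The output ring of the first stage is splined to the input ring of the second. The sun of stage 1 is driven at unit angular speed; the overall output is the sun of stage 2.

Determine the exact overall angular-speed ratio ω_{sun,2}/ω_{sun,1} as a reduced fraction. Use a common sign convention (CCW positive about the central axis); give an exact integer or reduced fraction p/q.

Stage 1: N_ring = 33 + 2·30 = 93
Stage 1: 33(ω_s−ω_c) = −93(ω_r−ω_c),  ω_c=0, ω_s=1
Stage 1: ω_r = 0 − (33/93)(1−0) = -11/31
  ⇒ ω_r¹/ω_s¹ = -11/31
Stage 2: N_ring = 24 + 2·26 = 76
Stage 2: 24(ω_s−ω_c) = −76(ω_r−ω_c),  ω_c=0, ω_r=1
Stage 2: ω_s = 0 − (76/24)(1−0) = -19/6
  ⇒ ω_s²/ω_r² = -19/6
Coupling ω_r² = ω_r¹ ⇒ overall = -11/31 × -19/6 = 209/186

209/186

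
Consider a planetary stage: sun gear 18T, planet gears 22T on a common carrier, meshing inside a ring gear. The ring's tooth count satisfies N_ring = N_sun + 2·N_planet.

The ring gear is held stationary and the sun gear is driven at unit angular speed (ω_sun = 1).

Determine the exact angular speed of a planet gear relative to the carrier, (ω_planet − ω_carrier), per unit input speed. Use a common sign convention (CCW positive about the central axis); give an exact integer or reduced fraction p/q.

N_ring = 18 + 2·22 = 62
18(ω_s−ω_c) = −62(ω_r−ω_c),  ω_r=0, ω_s=1
18(1−ω_c) = −62(0−ω_c)  ⇒  80ω_c = 18  ⇒  ω_c = 9/40
sun–planet: 18·(1−9/40) = −22·(ω_p−ω_c)  ⇒  ω_p−ω_c = −(18/22)·(31/40) = -279/440

-279/440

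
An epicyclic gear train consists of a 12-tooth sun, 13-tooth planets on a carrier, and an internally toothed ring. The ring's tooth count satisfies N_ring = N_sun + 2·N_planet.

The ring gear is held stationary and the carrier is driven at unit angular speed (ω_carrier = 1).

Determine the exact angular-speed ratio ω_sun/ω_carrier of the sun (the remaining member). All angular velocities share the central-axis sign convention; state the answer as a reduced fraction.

N_ring = 12 + 2·13 = 38
12(ω_s−ω_c) = −38(ω_r−ω_c),  ω_r=0, ω_c=1
ω_s = 1 − (38/12)(0−1) = 25/6
ω_s/ω_c = 25/6

25/6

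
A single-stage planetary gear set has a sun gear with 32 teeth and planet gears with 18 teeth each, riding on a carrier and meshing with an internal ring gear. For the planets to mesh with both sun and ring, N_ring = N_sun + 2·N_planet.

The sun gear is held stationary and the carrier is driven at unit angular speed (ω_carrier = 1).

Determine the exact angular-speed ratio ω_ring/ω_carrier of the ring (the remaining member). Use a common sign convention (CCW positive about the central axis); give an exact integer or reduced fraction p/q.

N_ring = 32 + 2·18 = 68
32(ω_s−ω_c) = −68(ω_r−ω_c),  ω_s=0, ω_c=1
ω_r = 1 − (32/68)(0−1) = 25/17
ω_r/ω_c = 25/17

25/17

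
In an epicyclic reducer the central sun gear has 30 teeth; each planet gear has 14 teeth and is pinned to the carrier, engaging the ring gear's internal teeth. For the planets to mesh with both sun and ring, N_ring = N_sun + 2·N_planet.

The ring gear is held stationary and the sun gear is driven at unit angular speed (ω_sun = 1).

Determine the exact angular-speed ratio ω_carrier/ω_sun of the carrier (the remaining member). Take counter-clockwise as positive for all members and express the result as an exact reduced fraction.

15/44

N_ring = 30 + 2·14 = 58
30(ω_s−ω_c) = −58(ω_r−ω_c),  ω_r=0, ω_s=1
30(1−ω_c) = −58(0−ω_c)  ⇒  88ω_c = 30  ⇒  ω_c = 15/44
ω_c/ω_s = 15/44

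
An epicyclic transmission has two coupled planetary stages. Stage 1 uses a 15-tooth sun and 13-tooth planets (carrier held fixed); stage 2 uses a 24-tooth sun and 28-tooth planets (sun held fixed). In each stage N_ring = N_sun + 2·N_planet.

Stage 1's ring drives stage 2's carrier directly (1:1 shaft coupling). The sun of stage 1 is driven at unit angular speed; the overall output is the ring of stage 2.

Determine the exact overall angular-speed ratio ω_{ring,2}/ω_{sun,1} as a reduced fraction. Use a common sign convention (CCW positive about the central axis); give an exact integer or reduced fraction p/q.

Stage 1: N_ring = 15 + 2·13 = 41
Stage 1: 15(ω_s−ω_c) = −41(ω_r−ω_c),  ω_c=0, ω_s=1
Stage 1: ω_r = 0 − (15/41)(1−0) = -15/41
  ⇒ ω_r¹/ω_s¹ = -15/41
Stage 2: N_ring = 24 + 2·28 = 80
Stage 2: 24(ω_s−ω_c) = −80(ω_r−ω_c),  ω_s=0, ω_c=1
Stage 2: ω_r = 1 − (24/80)(0−1) = 13/10
  ⇒ ω_r²/ω_c² = 13/10
Coupling ω_c² = ω_r¹ ⇒ overall = -15/41 × 13/10 = -39/82

-39/82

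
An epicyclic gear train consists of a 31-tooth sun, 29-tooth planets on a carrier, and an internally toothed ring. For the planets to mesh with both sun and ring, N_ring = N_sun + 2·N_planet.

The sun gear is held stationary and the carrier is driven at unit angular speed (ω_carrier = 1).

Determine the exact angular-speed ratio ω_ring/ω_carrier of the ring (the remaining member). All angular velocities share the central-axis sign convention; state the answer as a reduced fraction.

120/89

N_ring = 31 + 2·29 = 89
31(ω_s−ω_c) = −89(ω_r−ω_c),  ω_s=0, ω_c=1
ω_r = 1 − (31/89)(0−1) = 120/89
ω_r/ω_c = 120/89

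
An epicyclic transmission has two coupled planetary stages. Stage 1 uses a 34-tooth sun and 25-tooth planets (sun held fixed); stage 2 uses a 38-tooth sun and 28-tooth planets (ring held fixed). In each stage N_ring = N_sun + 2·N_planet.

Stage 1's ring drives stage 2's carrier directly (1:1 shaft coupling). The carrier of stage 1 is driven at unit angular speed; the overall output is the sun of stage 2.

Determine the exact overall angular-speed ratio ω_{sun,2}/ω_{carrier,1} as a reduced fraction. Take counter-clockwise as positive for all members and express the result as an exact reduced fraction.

649/133

Stage 1: N_ring = 34 + 2·25 = 84
Stage 1: 34(ω_s−ω_c) = −84(ω_r−ω_c),  ω_s=0, ω_c=1
Stage 1: ω_r = 1 − (34/84)(0−1) = 59/42
  ⇒ ω_r¹/ω_c¹ = 59/42
Stage 2: N_ring = 38 + 2·28 = 94
Stage 2: 38(ω_s−ω_c) = −94(ω_r−ω_c),  ω_r=0, ω_c=1
Stage 2: ω_s = 1 − (94/38)(0−1) = 66/19
  ⇒ ω_s²/ω_c² = 66/19
Coupling ω_c² = ω_r¹ ⇒ overall = 59/42 × 66/19 = 649/133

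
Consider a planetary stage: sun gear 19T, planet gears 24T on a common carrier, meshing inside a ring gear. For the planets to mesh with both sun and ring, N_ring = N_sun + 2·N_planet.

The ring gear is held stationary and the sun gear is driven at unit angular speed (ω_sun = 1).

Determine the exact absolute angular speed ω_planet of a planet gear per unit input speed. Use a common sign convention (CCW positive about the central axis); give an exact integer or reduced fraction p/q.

-19/48

N_ring = 19 + 2·24 = 67
19(ω_s−ω_c) = −67(ω_r−ω_c),  ω_r=0, ω_s=1
19(1−ω_c) = −67(0−ω_c)  ⇒  86ω_c = 19  ⇒  ω_c = 19/86
sun–planet: 19·(1−19/86) = −24·(ω_p−ω_c)  ⇒  ω_p−ω_c = −(19/24)·(67/86) = -1273/2064
ω_p = 19/86 − 1273/2064 = -19/48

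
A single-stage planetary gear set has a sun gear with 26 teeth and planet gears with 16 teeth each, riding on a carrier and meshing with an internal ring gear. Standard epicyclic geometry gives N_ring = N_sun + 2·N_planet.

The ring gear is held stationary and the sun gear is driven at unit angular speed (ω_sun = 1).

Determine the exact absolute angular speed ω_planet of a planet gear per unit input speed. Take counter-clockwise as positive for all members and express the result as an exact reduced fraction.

N_ring = 26 + 2·16 = 58
26(ω_s−ω_c) = −58(ω_r−ω_c),  ω_r=0, ω_s=1
26(1−ω_c) = −58(0−ω_c)  ⇒  84ω_c = 26  ⇒  ω_c = 13/42
sun–planet: 26·(1−13/42) = −16·(ω_p−ω_c)  ⇒  ω_p−ω_c = −(26/16)·(29/42) = -377/336
ω_p = 13/42 − 377/336 = -13/16

-13/16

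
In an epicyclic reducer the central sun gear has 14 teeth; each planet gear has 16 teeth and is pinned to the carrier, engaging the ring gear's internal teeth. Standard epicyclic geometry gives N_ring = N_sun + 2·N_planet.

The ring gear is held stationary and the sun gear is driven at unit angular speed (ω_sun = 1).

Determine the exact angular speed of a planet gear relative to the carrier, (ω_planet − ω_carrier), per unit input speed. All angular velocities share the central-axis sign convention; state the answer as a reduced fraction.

-161/240

N_ring = 14 + 2·16 = 46
14(ω_s−ω_c) = −46(ω_r−ω_c),  ω_r=0, ω_s=1
14(1−ω_c) = −46(0−ω_c)  ⇒  60ω_c = 14  ⇒  ω_c = 7/30
sun–planet: 14·(1−7/30) = −16·(ω_p−ω_c)  ⇒  ω_p−ω_c = −(14/16)·(23/30) = -161/240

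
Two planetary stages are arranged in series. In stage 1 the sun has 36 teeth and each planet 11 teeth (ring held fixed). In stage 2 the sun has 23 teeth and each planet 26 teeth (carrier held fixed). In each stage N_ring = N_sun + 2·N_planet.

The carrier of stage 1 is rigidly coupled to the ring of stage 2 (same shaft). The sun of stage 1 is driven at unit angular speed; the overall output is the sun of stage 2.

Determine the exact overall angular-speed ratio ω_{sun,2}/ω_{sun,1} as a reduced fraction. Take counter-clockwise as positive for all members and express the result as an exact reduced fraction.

Stage 1: N_ring = 36 + 2·11 = 58
Stage 1: 36(ω_s−ω_c) = −58(ω_r−ω_c),  ω_r=0, ω_s=1
Stage 1: 36(1−ω_c) = −58(0−ω_c)  ⇒  94ω_c = 36  ⇒  ω_c = 18/47
  ⇒ ω_c¹/ω_s¹ = 18/47
Stage 2: N_ring = 23 + 2·26 = 75
Stage 2: 23(ω_s−ω_c) = −75(ω_r−ω_c),  ω_c=0, ω_r=1
Stage 2: ω_s = 0 − (75/23)(1−0) = -75/23
  ⇒ ω_s²/ω_r² = -75/23
Coupling ω_r² = ω_c¹ ⇒ overall = 18/47 × -75/23 = -1350/1081

-1350/1081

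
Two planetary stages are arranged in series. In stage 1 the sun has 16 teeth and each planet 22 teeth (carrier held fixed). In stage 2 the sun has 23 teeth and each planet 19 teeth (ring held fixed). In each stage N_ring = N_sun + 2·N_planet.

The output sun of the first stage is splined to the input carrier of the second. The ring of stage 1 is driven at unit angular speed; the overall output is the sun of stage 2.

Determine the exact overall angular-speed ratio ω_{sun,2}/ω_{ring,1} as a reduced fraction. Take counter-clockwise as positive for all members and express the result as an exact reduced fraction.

Stage 1: N_ring = 16 + 2·22 = 60
Stage 1: 16(ω_s−ω_c) = −60(ω_r−ω_c),  ω_c=0, ω_r=1
Stage 1: ω_s = 0 − (60/16)(1−0) = -15/4
  ⇒ ω_s¹/ω_r¹ = -15/4
Stage 2: N_ring = 23 + 2·19 = 61
Stage 2: 23(ω_s−ω_c) = −61(ω_r−ω_c),  ω_r=0, ω_c=1
Stage 2: ω_s = 1 − (61/23)(0−1) = 84/23
  ⇒ ω_s²/ω_c² = 84/23
Coupling ω_c² = ω_s¹ ⇒ overall = -15/4 × 84/23 = -315/23

-315/23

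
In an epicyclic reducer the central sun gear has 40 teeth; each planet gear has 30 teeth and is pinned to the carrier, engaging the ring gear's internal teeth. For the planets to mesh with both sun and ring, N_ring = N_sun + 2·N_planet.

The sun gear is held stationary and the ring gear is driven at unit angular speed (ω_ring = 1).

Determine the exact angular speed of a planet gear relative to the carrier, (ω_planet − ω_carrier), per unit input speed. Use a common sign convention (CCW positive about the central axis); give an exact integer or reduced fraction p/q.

N_ring = 40 + 2·30 = 100
40(ω_s−ω_c) = −100(ω_r−ω_c),  ω_s=0, ω_r=1
40(0−ω_c) = −100(1−ω_c)  ⇒  140ω_c = 100  ⇒  ω_c = 5/7
sun–planet: 40·(0−5/7) = −30·(ω_p−ω_c)  ⇒  ω_p−ω_c = −(40/30)·(-5/7) = 20/21

20/21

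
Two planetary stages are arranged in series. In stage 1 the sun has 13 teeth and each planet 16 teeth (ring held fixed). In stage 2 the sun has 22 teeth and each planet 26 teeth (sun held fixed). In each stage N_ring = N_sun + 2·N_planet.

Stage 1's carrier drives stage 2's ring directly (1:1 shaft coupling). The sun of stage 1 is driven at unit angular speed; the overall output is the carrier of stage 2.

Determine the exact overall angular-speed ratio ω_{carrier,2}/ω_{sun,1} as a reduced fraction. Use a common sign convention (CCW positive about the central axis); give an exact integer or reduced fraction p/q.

481/2784

Stage 1: N_ring = 13 + 2·16 = 45
Stage 1: 13(ω_s−ω_c) = −45(ω_r−ω_c),  ω_r=0, ω_s=1
Stage 1: 13(1−ω_c) = −45(0−ω_c)  ⇒  58ω_c = 13  ⇒  ω_c = 13/58
  ⇒ ω_c¹/ω_s¹ = 13/58
Stage 2: N_ring = 22 + 2·26 = 74
Stage 2: 22(ω_s−ω_c) = −74(ω_r−ω_c),  ω_s=0, ω_r=1
Stage 2: 22(0−ω_c) = −74(1−ω_c)  ⇒  96ω_c = 74  ⇒  ω_c = 37/48
  ⇒ ω_c²/ω_r² = 37/48
Coupling ω_r² = ω_c¹ ⇒ overall = 13/58 × 37/48 = 481/2784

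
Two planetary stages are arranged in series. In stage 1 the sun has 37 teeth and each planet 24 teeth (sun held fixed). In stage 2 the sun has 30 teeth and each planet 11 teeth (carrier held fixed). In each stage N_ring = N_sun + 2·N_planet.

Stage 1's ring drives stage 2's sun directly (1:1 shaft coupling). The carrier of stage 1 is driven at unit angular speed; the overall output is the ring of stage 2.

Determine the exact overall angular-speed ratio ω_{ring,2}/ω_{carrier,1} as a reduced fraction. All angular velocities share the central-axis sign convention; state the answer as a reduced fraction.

-183/221

Stage 1: N_ring = 37 + 2·24 = 85
Stage 1: 37(ω_s−ω_c) = −85(ω_r−ω_c),  ω_s=0, ω_c=1
Stage 1: ω_r = 1 − (37/85)(0−1) = 122/85
  ⇒ ω_r¹/ω_c¹ = 122/85
Stage 2: N_ring = 30 + 2·11 = 52
Stage 2: 30(ω_s−ω_c) = −52(ω_r−ω_c),  ω_c=0, ω_s=1
Stage 2: ω_r = 0 − (30/52)(1−0) = -15/26
  ⇒ ω_r²/ω_s² = -15/26
Coupling ω_s² = ω_r¹ ⇒ overall = 122/85 × -15/26 = -183/221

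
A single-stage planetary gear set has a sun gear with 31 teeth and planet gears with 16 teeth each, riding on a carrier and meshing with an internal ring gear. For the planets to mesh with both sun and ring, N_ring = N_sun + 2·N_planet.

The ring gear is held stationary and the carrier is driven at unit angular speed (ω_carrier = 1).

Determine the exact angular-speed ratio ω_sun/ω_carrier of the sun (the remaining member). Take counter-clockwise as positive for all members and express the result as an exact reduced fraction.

N_ring = 31 + 2·16 = 63
31(ω_s−ω_c) = −63(ω_r−ω_c),  ω_r=0, ω_c=1
ω_s = 1 − (63/31)(0−1) = 94/31
ω_s/ω_c = 94/31

94/31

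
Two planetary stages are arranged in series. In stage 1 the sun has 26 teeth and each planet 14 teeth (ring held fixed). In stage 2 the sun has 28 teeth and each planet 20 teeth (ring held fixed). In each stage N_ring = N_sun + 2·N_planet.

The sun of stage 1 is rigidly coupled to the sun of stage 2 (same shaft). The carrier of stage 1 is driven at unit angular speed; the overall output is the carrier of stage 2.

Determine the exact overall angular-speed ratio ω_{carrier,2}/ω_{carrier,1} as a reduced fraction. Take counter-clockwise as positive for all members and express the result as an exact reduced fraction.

Stage 1: N_ring = 26 + 2·14 = 54
Stage 1: 26(ω_s−ω_c) = −54(ω_r−ω_c),  ω_r=0, ω_c=1
Stage 1: ω_s = 1 − (54/26)(0−1) = 40/13
  ⇒ ω_s¹/ω_c¹ = 40/13
Stage 2: N_ring = 28 + 2·20 = 68
Stage 2: 28(ω_s−ω_c) = −68(ω_r−ω_c),  ω_r=0, ω_s=1
Stage 2: 28(1−ω_c) = −68(0−ω_c)  ⇒  96ω_c = 28  ⇒  ω_c = 7/24
  ⇒ ω_c²/ω_s² = 7/24
Coupling ω_s² = ω_s¹ ⇒ overall = 40/13 × 7/24 = 35/39

35/39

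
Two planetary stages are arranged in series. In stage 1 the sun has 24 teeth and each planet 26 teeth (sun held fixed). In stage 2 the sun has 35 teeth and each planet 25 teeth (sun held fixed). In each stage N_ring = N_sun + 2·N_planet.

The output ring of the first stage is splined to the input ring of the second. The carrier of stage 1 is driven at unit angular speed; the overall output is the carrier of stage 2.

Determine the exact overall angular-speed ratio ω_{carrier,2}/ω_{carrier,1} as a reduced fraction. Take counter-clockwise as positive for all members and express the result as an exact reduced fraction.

Stage 1: N_ring = 24 + 2·26 = 76
Stage 1: 24(ω_s−ω_c) = −76(ω_r−ω_c),  ω_s=0, ω_c=1
Stage 1: ω_r = 1 − (24/76)(0−1) = 25/19
  ⇒ ω_r¹/ω_c¹ = 25/19
Stage 2: N_ring = 35 + 2·25 = 85
Stage 2: 35(ω_s−ω_c) = −85(ω_r−ω_c),  ω_s=0, ω_r=1
Stage 2: 35(0−ω_c) = −85(1−ω_c)  ⇒  120ω_c = 85  ⇒  ω_c = 17/24
  ⇒ ω_c²/ω_r² = 17/24
Coupling ω_r² = ω_r¹ ⇒ overall = 25/19 × 17/24 = 425/456

425/456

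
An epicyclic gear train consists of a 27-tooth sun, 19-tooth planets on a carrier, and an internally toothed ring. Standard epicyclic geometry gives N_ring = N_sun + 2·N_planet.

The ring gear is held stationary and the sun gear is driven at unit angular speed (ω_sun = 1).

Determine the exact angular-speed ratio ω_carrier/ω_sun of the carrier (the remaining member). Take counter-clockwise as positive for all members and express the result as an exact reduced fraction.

N_ring = 27 + 2·19 = 65
27(ω_s−ω_c) = −65(ω_r−ω_c),  ω_r=0, ω_s=1
27(1−ω_c) = −65(0−ω_c)  ⇒  92ω_c = 27  ⇒  ω_c = 27/92
ω_c/ω_s = 27/92

27/92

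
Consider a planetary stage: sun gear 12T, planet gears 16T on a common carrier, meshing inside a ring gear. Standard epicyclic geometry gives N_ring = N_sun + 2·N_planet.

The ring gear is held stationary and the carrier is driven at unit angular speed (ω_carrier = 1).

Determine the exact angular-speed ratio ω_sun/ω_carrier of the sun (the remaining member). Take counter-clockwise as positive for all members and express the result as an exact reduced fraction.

N_ring = 12 + 2·16 = 44
12(ω_s−ω_c) = −44(ω_r−ω_c),  ω_r=0, ω_c=1
ω_s = 1 − (44/12)(0−1) = 14/3
ω_s/ω_c = 14/3

14/3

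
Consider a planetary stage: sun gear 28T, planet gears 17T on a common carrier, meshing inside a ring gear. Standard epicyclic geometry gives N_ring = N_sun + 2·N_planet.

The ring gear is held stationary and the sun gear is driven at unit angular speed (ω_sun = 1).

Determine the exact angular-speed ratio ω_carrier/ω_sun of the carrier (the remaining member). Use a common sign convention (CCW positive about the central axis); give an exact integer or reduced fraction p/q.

N_ring = 28 + 2·17 = 62
28(ω_s−ω_c) = −62(ω_r−ω_c),  ω_r=0, ω_s=1
28(1−ω_c) = −62(0−ω_c)  ⇒  90ω_c = 28  ⇒  ω_c = 14/45
ω_c/ω_s = 14/45

14/45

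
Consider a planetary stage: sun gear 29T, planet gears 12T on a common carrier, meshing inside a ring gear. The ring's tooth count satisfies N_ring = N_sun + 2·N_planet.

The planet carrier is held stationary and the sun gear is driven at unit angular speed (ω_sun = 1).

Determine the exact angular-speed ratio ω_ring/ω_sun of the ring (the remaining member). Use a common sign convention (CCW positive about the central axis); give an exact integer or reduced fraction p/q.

N_ring = 29 + 2·12 = 53
29(ω_s−ω_c) = −53(ω_r−ω_c),  ω_c=0, ω_s=1
ω_r = 0 − (29/53)(1−0) = -29/53
ω_r/ω_s = -29/53

-29/53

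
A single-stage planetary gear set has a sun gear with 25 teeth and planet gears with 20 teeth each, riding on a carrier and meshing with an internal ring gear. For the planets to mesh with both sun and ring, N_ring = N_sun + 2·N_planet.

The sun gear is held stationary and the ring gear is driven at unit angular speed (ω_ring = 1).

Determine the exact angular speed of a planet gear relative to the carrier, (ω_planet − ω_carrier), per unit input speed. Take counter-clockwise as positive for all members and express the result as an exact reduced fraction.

65/72

N_ring = 25 + 2·20 = 65
25(ω_s−ω_c) = −65(ω_r−ω_c),  ω_s=0, ω_r=1
25(0−ω_c) = −65(1−ω_c)  ⇒  90ω_c = 65  ⇒  ω_c = 13/18
sun–planet: 25·(0−13/18) = −20·(ω_p−ω_c)  ⇒  ω_p−ω_c = −(25/20)·(-13/18) = 65/72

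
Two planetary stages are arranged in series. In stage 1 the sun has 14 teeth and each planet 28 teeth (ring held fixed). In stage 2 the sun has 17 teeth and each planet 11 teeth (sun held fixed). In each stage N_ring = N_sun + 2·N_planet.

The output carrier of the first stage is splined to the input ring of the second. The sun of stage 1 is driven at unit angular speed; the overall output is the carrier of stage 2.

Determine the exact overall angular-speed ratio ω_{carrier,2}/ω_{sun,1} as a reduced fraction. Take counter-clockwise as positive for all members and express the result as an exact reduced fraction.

13/112

Stage 1: N_ring = 14 + 2·28 = 70
Stage 1: 14(ω_s−ω_c) = −70(ω_r−ω_c),  ω_r=0, ω_s=1
Stage 1: 14(1−ω_c) = −70(0−ω_c)  ⇒  84ω_c = 14  ⇒  ω_c = 1/6
  ⇒ ω_c¹/ω_s¹ = 1/6
Stage 2: N_ring = 17 + 2·11 = 39
Stage 2: 17(ω_s−ω_c) = −39(ω_r−ω_c),  ω_s=0, ω_r=1
Stage 2: 17(0−ω_c) = −39(1−ω_c)  ⇒  56ω_c = 39  ⇒  ω_c = 39/56
  ⇒ ω_c²/ω_r² = 39/56
Coupling ω_r² = ω_c¹ ⇒ overall = 1/6 × 39/56 = 13/112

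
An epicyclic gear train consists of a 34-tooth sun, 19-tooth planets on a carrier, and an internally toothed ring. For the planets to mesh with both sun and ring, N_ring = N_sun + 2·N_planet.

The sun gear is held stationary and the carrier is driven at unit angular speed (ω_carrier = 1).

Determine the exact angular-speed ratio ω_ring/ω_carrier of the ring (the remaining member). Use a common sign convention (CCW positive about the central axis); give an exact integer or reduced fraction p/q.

N_ring = 34 + 2·19 = 72
34(ω_s−ω_c) = −72(ω_r−ω_c),  ω_s=0, ω_c=1
ω_r = 1 − (34/72)(0−1) = 53/36
ω_r/ω_c = 53/36

53/36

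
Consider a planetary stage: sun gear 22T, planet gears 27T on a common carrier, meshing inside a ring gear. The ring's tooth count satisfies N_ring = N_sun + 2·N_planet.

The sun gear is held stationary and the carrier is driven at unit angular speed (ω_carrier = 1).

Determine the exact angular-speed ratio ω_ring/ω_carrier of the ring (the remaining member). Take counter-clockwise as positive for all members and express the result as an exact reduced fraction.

N_ring = 22 + 2·27 = 76
22(ω_s−ω_c) = −76(ω_r−ω_c),  ω_s=0, ω_c=1
ω_r = 1 − (22/76)(0−1) = 49/38
ω_r/ω_c = 49/38

49/38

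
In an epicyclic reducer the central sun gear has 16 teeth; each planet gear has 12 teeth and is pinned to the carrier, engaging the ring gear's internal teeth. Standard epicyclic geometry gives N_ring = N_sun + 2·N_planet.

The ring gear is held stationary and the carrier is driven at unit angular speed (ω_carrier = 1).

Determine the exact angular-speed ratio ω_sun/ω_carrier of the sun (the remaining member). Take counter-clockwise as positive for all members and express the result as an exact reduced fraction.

N_ring = 16 + 2·12 = 40
16(ω_s−ω_c) = −40(ω_r−ω_c),  ω_r=0, ω_c=1
ω_s = 1 − (40/16)(0−1) = 7/2
ω_s/ω_c = 7/2

7/2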